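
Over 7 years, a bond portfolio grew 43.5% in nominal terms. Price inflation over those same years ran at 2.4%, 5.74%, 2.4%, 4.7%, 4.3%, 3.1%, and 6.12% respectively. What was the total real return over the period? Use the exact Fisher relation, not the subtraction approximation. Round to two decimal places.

8.32%

Cumulative inflation factor: 1.024 × 1.0574 × 1.024 × 1.047 × 1.043 × 1.031 × 1.0612 ≈ 1.32473.
Nominal growth factor: 1.43500. Real growth factor = 1.43500 / 1.32473 ≈ 1.08324.
Total real return ≈ 8.3243%.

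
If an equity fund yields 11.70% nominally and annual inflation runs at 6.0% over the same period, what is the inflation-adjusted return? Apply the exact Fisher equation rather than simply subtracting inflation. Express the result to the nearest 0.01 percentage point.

Real return via the Fisher equation: (1 + 11.70%)/(1 + 6.0%) − 1 = 1.1170/1.060 − 1 ≈ 0.05377.

5.38%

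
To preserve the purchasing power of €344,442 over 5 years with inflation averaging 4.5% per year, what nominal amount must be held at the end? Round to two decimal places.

Cumulative price-level factor: (1+4.5%)^5 ≈ 1.2461819377.
Multiplying €344,442 by the price-level factor gives the future nominal sum.

€429,237.40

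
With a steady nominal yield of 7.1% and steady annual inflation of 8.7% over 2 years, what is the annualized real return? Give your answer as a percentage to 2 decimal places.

With constant rates the annual real return is the same each year: (1+7.1%)/(1+8.7%) − 1 = -0.01472.

-1.47%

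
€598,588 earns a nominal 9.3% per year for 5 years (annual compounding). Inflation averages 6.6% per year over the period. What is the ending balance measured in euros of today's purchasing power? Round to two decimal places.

€678,332.76

Nominal value at maturity: €598,588 × (1 + 9.3%)^5 ≈ €933,746.13.
Price-level factor over 5 years: (1 + 6.6%)^5 ≈ 1.3765310860.
Dividing the nominal maturity value by the price-level factor gives the value in today's money.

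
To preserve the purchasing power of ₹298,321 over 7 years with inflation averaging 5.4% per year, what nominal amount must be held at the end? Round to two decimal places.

₹431,090.15

Cumulative price-level factor: (1+5.4%)^7 ≈ 1.4450546643.
The nominal amount required is ₹298,321 scaled up by that factor.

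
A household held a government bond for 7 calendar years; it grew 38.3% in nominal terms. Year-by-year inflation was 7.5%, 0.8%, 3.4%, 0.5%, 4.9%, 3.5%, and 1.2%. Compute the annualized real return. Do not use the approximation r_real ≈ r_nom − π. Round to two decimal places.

1.60%

Cumulative inflation factor: 1.075 × 1.008 × 1.034 × 1.005 × 1.049 × 1.035 × 1.012 ≈ 1.23723.
Nominal growth factor: 1.38300. Real growth factor = 1.38300 / 1.23723 ≈ 1.11782.
Annualized: 1.11782^(1/7) − 1 ≈ 0.01604.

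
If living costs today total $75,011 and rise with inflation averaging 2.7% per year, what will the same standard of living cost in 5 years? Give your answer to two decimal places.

Cumulative price-level factor: (1+2.7%)^5 ≈ 1.1424895016.
Multiplying $75,011 by the price-level factor gives the future nominal sum.

$85,699.28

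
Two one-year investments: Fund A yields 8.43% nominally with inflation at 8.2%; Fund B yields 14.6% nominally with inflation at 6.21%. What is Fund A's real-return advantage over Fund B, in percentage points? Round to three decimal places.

Fund A real return: 1.0843/1.082 − 1 = 0.2126%.
Fund B real return: 1.146/1.0621 − 1 = 7.8994%.
Difference: 0.2126 − 7.8994 = -7.6868 pp.

-7.687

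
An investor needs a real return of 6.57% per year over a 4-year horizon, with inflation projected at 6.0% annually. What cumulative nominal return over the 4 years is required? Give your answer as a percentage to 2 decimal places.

62.84%

Required annual nominal rate: (1+6.57%)(1+6.0%) − 1 = 12.9642%.
Cumulative over 4 years: (1 + 0.129642)^4 − 1 ≈ 0.62841.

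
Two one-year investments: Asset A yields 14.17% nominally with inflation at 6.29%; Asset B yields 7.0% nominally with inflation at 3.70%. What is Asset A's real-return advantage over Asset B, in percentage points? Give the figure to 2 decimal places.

4.23

Asset A real return: 1.1417/1.0629 − 1 = 7.414%.
Asset B real return: 1.070/1.0370 − 1 = 3.182%.
Difference: 7.414 − 3.182 = 4.232 pp.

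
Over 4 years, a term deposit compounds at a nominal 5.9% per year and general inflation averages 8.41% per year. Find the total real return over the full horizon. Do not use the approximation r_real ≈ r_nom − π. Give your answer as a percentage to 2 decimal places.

The annual real rate is (1+5.9%)/(1+8.41%) − 1 = -2.3153%.
Compounded over 4 years: (1 + -0.023153)^4 − 1 ≈ -0.08944.

-8.94%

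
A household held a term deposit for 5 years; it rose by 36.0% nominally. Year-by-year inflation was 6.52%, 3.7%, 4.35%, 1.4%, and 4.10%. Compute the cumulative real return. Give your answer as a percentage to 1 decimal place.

11.8%

Cumulative inflation factor: 1.0652 × 1.037 × 1.0435 × 1.014 × 1.0410 ≈ 1.21672.
Nominal growth factor: 1.36000. Real growth factor = 1.36000 / 1.21672 ≈ 1.11776.
Total real return ≈ 11.7758%.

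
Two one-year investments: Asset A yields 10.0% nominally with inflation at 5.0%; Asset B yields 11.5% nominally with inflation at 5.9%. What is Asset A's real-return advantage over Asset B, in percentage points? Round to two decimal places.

-0.53

Asset A real return: 1.100/1.050 − 1 = 4.762%.
Asset B real return: 1.115/1.059 − 1 = 5.288%.
Difference: 4.762 − 5.288 = -0.526 pp.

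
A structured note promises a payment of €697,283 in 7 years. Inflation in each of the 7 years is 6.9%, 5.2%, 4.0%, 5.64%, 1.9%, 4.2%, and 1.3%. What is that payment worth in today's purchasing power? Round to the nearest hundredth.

Price-level factor over 7 years: 1.069 × 1.052 × 1.040 × 1.0564 × 1.019 × 1.042 × 1.013 ≈ 1.3289435241.
Purchasing power today: €697,283 divided by that factor.

€524,689.72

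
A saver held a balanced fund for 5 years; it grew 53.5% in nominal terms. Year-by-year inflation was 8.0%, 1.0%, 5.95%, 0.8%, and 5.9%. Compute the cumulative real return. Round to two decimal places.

Cumulative inflation factor: 1.080 × 1.010 × 1.0595 × 1.008 × 1.059 ≈ 1.23368.
Nominal growth factor: 1.53500. Real growth factor = 1.53500 / 1.23368 ≈ 1.24424.
Total real return ≈ 24.4245%.

24.42%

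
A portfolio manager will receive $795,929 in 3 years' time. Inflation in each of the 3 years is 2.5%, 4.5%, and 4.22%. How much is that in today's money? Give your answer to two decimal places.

$712,989.45

Price-level factor over 3 years: 1.025 × 1.045 × 1.0422 = 1.116326475.
Purchasing power today: $795,929 divided by that factor.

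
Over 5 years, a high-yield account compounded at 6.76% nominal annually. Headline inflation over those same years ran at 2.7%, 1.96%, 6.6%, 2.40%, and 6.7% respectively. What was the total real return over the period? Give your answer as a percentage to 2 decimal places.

Cumulative inflation factor: 1.027 × 1.0196 × 1.066 × 1.0240 × 1.067 ≈ 1.21961.
Nominal growth factor: 1.38689. Real growth factor = 1.38689 / 1.21961 ≈ 1.13716.
Total real return ≈ 13.7158%.

13.72%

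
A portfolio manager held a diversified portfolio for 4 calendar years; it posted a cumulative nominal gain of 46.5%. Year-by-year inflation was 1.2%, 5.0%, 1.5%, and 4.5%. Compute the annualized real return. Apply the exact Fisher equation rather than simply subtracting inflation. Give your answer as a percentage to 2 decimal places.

Cumulative inflation factor: 1.012 × 1.050 × 1.015 × 1.045 ≈ 1.12707.
Nominal growth factor: 1.46500. Real growth factor = 1.46500 / 1.12707 ≈ 1.29983.
Annualized: 1.29983^(1/4) − 1 ≈ 0.06775.

6.78%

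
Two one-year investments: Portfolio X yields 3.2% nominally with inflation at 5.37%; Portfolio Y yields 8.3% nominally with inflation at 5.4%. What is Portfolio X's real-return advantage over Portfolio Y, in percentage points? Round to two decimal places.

Portfolio X real return: 1.032/1.0537 − 1 = -2.059%.
Portfolio Y real return: 1.083/1.054 − 1 = 2.751%.
Difference: -2.059 − 2.751 = -4.810 pp.

-4.81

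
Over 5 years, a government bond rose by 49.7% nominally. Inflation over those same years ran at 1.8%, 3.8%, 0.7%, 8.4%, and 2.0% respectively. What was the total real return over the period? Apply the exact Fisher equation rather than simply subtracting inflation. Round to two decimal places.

Cumulative inflation factor: 1.018 × 1.038 × 1.007 × 1.084 × 1.020 ≈ 1.17653.
Nominal growth factor: 1.49700. Real growth factor = 1.49700 / 1.17653 ≈ 1.27238.
Total real return ≈ 27.2383%.

27.24%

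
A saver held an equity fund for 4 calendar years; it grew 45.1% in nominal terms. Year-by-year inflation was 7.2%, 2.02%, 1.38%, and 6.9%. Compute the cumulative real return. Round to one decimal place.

Cumulative inflation factor: 1.072 × 1.0202 × 1.0138 × 1.069 ≈ 1.18525.
Nominal growth factor: 1.45100. Real growth factor = 1.45100 / 1.18525 ≈ 1.22421.
Total real return ≈ 22.4214%.

22.4%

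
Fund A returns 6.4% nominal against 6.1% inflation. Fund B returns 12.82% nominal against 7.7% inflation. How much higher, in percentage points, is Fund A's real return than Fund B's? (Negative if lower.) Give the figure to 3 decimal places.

-4.471

Fund A real return: 1.064/1.061 − 1 = 0.2828%.
Fund B real return: 1.1282/1.077 − 1 = 4.7539%.
Difference: 0.2828 − 4.7539 = -4.4711 pp.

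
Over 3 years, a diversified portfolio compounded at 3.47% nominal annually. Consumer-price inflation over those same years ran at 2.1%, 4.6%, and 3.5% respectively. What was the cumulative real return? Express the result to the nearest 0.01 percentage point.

Cumulative inflation factor: 1.021 × 1.046 × 1.035 ≈ 1.10534.
Nominal growth factor: 1.10775. Real growth factor = 1.10775 / 1.10534 ≈ 1.00218.
Total real return ≈ 0.2180%.

0.22%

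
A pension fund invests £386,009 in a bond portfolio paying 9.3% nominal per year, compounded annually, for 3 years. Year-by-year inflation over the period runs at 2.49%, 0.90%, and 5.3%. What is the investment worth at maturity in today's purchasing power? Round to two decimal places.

£462,867.71

Nominal value at maturity: £386,009 × (1 + 9.3%)^3 ≈ £504,031.78.
Price-level factor over 3 years: 1.0249 × 1.0090 × 1.053 = 1.0889326773.
Dividing the nominal maturity value by the price-level factor gives the value in today's money.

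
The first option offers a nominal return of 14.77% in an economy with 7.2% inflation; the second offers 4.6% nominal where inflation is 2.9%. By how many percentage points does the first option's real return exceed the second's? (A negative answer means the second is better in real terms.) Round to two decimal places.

5.41

The first option real return: 1.1477/1.072 − 1 = 7.062%.
The second real return: 1.046/1.029 − 1 = 1.652%.
Difference: 7.062 − 1.652 = 5.410 pp.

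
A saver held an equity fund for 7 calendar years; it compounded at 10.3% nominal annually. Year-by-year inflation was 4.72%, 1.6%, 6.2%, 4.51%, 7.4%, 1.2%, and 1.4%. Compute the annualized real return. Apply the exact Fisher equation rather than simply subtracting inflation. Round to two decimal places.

Cumulative inflation factor: 1.0472 × 1.016 × 1.062 × 1.0451 × 1.074 × 1.012 × 1.014 ≈ 1.30145.
Nominal growth factor: 1.98623. Real growth factor = 1.98623 / 1.30145 ≈ 1.52616.
Annualized: 1.52616^(1/7) − 1 ≈ 0.06225.

6.23%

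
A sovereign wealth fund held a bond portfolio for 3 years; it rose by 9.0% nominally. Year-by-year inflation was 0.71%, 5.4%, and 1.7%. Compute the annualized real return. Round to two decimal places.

Cumulative inflation factor: 1.0071 × 1.054 × 1.017 ≈ 1.07953.
Nominal growth factor: 1.09000. Real growth factor = 1.09000 / 1.07953 ≈ 1.00970.
Annualized: 1.00970^(1/3) − 1 ≈ 0.00322.

0.32%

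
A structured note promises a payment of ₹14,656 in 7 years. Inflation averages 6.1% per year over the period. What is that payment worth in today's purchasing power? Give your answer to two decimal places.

₹9,682.95

Price-level factor over 7 years: (1 + 6.1%)^7 ≈ 1.5135880397.
Purchasing power today: ₹14,656 divided by that factor.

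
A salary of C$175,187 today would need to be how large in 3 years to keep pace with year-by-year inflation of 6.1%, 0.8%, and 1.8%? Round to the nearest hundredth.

C$190,732.88

Cumulative price-level factor: 1.061 × 1.008 × 1.018 = 1.088738784.
Multiplying C$175,187 by the price-level factor gives the future nominal sum.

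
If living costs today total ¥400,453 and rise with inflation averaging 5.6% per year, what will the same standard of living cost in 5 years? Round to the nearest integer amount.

Cumulative price-level factor: (1+5.6%)^5 ≈ 1.3131658832.
Multiplying ¥400,453 by the price-level factor gives the future nominal sum.

¥525,861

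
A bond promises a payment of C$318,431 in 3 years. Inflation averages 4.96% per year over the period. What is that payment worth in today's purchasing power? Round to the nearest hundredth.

C$275,387.28

Price-level factor over 3 years: (1 + 4.96%)^3 ≈ 1.1563025039.
Purchasing power today: C$318,431 divided by that factor.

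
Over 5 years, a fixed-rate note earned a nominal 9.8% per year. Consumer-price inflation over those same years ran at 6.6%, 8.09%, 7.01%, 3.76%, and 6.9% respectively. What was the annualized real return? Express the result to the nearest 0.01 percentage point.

Cumulative inflation factor: 1.066 × 1.0809 × 1.0701 × 1.0376 × 1.069 ≈ 1.36765.
Nominal growth factor: 1.59592. Real growth factor = 1.59592 / 1.36765 ≈ 1.16691.
Annualized: 1.16691^(1/5) − 1 ≈ 0.03135.

3.14%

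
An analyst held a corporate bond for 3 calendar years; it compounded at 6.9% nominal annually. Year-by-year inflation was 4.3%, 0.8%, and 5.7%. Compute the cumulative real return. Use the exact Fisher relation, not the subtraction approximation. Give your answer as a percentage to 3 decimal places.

Cumulative inflation factor: 1.043 × 1.008 × 1.057 ≈ 1.11127.
Nominal growth factor: 1.22161. Real growth factor = 1.22161 / 1.11127 ≈ 1.09929.
Total real return ≈ 9.9293%.

9.929%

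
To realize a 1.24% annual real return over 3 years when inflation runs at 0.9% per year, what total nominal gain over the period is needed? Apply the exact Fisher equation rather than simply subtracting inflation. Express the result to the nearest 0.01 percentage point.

Required annual nominal rate: (1+1.24%)(1+0.9%) − 1 = 2.15116%.
Cumulative over 3 years: (1 + 0.0215116)^3 − 1 ≈ 0.06593.

6.59%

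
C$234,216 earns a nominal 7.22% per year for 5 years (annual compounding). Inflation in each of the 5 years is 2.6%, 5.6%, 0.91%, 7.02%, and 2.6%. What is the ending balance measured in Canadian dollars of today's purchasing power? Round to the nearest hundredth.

Nominal value at maturity: C$234,216 × (1 + 7.22%)^5 ≈ C$331,891.08.
Price-level factor over 5 years: 1.026 × 1.056 × 1.0091 × 1.0702 × 1.026 ≈ 1.2004879152.
The maturity value deflated by that factor is the answer in today's purchasing power.

C$276,463.49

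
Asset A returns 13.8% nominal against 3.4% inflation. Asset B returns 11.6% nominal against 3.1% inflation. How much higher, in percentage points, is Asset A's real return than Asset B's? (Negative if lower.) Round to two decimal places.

1.81

Asset A real return: 1.138/1.034 − 1 = 10.058%.
Asset B real return: 1.116/1.031 − 1 = 8.244%.
Difference: 10.058 − 8.244 = 1.814 pp.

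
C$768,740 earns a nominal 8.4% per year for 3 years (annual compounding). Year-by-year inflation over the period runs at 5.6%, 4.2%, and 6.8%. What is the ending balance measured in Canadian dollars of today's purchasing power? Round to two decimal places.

C$833,229.11

Nominal value at maturity: C$768,740 × (1 + 8.4%)^3 ≈ C$979,190.80.
Price-level factor over 3 years: 1.056 × 1.042 × 1.068 = 1.175175936.
The maturity value deflated by that factor is the answer in today's purchasing power.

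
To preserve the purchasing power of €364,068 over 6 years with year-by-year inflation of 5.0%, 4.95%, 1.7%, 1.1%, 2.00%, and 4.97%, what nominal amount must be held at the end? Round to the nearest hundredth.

Cumulative price-level factor: 1.050 × 1.0495 × 1.017 × 1.011 × 1.0200 × 1.0497 ≈ 1.2131352424.
Multiplying €364,068 by the price-level factor gives the future nominal sum.

€441,663.72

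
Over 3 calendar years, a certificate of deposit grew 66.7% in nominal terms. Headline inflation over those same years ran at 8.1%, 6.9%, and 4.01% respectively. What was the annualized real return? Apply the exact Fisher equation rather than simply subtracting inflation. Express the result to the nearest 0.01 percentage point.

11.52%

Cumulative inflation factor: 1.081 × 1.069 × 1.0401 ≈ 1.20193.
Nominal growth factor: 1.66700. Real growth factor = 1.66700 / 1.20193 ≈ 1.38694.
Annualized: 1.38694^(1/3) − 1 ≈ 0.11520.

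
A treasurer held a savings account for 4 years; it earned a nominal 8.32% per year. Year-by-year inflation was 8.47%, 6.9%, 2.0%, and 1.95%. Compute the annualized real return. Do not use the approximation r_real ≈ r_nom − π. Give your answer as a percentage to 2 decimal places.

Cumulative inflation factor: 1.0847 × 1.069 × 1.020 × 1.0195 ≈ 1.20580.
Nominal growth factor: 1.37669. Real growth factor = 1.37669 / 1.20580 ≈ 1.14172.
Annualized: 1.14172^(1/4) − 1 ≈ 0.03369.

3.37%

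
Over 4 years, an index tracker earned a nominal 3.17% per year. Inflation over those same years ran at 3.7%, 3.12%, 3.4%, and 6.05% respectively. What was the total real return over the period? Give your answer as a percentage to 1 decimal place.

-3.4%

Cumulative inflation factor: 1.037 × 1.0312 × 1.034 × 1.0605 ≈ 1.17261.
Nominal growth factor: 1.13296. Real growth factor = 1.13296 / 1.17261 ≈ 0.96619.
Total real return ≈ -3.3814%.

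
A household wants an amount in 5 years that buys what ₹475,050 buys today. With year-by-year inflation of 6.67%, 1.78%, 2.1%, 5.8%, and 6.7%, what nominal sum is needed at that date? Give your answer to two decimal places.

Cumulative price-level factor: 1.0667 × 1.0178 × 1.021 × 1.058 × 1.067 ≈ 1.2513551083.
The nominal amount required is ₹475,050 scaled up by that factor.

₹594,456.24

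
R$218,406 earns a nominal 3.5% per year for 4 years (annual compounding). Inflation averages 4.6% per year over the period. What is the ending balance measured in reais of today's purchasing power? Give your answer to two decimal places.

R$209,362.66

Nominal value at maturity: R$218,406 × (1 + 3.5%)^4 ≈ R$250,625.91.
Price-level factor over 4 years: (1 + 4.6%)^4 ≈ 1.1970898215.
The maturity value deflated by that factor is the answer in today's purchasing power.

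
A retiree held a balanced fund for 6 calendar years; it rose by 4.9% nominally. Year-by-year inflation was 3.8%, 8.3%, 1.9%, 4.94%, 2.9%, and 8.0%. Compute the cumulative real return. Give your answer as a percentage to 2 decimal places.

-21.48%

Cumulative inflation factor: 1.038 × 1.083 × 1.019 × 1.0494 × 1.029 × 1.080 ≈ 1.33592.
Nominal growth factor: 1.04900. Real growth factor = 1.04900 / 1.33592 ≈ 0.78523.
Total real return ≈ -21.4773%.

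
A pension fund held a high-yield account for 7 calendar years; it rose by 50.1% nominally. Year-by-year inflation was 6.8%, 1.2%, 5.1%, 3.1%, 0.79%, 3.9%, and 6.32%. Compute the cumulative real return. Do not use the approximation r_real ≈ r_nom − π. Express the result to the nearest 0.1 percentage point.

Cumulative inflation factor: 1.068 × 1.012 × 1.051 × 1.031 × 1.0079 × 1.039 × 1.0632 ≈ 1.30395.
Nominal growth factor: 1.50100. Real growth factor = 1.50100 / 1.30395 ≈ 1.15112.
Total real return ≈ 15.1117%.

15.1%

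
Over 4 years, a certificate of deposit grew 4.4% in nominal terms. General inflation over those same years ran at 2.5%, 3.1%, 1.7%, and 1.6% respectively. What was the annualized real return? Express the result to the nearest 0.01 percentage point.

Cumulative inflation factor: 1.025 × 1.031 × 1.017 × 1.016 ≈ 1.09194.
Nominal growth factor: 1.04400. Real growth factor = 1.04400 / 1.09194 ≈ 0.95610.
Annualized: 0.95610^(1/4) − 1 ≈ -0.01116.

-1.12%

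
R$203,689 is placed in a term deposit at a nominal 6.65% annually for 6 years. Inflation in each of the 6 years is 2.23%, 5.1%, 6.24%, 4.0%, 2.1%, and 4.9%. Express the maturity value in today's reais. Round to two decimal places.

Nominal value at maturity: R$203,689 × (1 + 6.65%)^6 ≈ R$299,731.74.
Price-level factor over 6 years: 1.0223 × 1.051 × 1.0624 × 1.040 × 1.021 × 1.049 ≈ 1.2714629469.
Dividing the nominal maturity value by the price-level factor gives the value in today's money.

R$235,737.69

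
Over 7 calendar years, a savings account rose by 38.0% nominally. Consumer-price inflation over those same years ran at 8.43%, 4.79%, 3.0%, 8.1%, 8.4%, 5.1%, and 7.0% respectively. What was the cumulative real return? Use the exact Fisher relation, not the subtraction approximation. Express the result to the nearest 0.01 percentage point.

-10.52%

Cumulative inflation factor: 1.0843 × 1.0479 × 1.030 × 1.081 × 1.084 × 1.051 × 1.070 ≈ 1.54223.
Nominal growth factor: 1.38000. Real growth factor = 1.38000 / 1.54223 ≈ 0.89481.
Total real return ≈ -10.5189%.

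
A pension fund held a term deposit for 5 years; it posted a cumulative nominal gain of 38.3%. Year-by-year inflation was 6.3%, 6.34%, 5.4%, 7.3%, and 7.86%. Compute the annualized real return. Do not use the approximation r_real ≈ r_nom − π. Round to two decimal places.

Cumulative inflation factor: 1.063 × 1.0634 × 1.054 × 1.073 × 1.0786 ≈ 1.37889.
Nominal growth factor: 1.38300. Real growth factor = 1.38300 / 1.37889 ≈ 1.00298.
Annualized: 1.00298^(1/5) − 1 ≈ 0.00059.

0.06%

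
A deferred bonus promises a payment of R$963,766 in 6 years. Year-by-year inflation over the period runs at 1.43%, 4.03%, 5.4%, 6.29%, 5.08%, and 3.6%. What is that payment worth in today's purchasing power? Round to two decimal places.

R$748,917.09

Price-level factor over 6 years: 1.0143 × 1.0403 × 1.054 × 1.0629 × 1.0508 × 1.036 ≈ 1.2868794372.
Purchasing power today: R$963,766 divided by that factor.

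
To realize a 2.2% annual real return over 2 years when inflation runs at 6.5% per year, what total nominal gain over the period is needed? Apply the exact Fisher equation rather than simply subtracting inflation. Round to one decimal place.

18.5%

Required annual nominal rate: (1+2.2%)(1+6.5%) − 1 = 8.843%.
Cumulative over 2 years: (1 + 0.08843)^2 − 1 ≈ 0.18468.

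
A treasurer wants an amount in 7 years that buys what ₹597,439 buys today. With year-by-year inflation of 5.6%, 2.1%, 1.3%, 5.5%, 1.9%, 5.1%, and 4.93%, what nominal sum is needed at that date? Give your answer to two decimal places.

₹773,609.35

Cumulative price-level factor: 1.056 × 1.021 × 1.013 × 1.055 × 1.019 × 1.051 × 1.0493 ≈ 1.2948758709.
Multiplying ₹597,439 by the price-level factor gives the future nominal sum.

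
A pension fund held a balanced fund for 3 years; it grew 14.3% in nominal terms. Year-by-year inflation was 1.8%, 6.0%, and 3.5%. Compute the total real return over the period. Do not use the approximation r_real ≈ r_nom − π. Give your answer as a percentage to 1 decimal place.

Cumulative inflation factor: 1.018 × 1.060 × 1.035 ≈ 1.11685.
Nominal growth factor: 1.14300. Real growth factor = 1.14300 / 1.11685 ≈ 1.02342.
Total real return ≈ 2.3416%.

2.3%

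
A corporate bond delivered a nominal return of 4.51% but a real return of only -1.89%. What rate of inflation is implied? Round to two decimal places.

6.52%

From (1+r_nom) = (1+r_real)(1+π), we get 1+π = (1 + 4.51%)/(1 − 1.89%) = 1.0451/0.9811 ≈ 1.06523.
So π ≈ 6.5233%.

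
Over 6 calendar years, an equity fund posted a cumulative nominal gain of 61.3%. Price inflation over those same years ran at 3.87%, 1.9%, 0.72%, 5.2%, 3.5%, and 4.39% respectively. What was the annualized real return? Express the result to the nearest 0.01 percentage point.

Cumulative inflation factor: 1.0387 × 1.019 × 1.0072 × 1.052 × 1.035 × 1.0439 ≈ 1.21170.
Nominal growth factor: 1.61300. Real growth factor = 1.61300 / 1.21170 ≈ 1.33119.
Annualized: 1.33119^(1/6) − 1 ≈ 0.04883.

4.88%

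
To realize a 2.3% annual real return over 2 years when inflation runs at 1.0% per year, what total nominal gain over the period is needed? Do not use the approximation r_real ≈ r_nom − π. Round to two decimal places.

Required annual nominal rate: (1+2.3%)(1+1.0%) − 1 = 3.323%.
Cumulative over 2 years: (1 + 0.03323)^2 − 1 ≈ 0.06756.

6.76%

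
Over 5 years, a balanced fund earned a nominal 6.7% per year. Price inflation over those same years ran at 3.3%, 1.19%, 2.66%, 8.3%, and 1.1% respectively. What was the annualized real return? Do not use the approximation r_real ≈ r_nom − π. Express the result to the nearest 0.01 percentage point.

3.31%

Cumulative inflation factor: 1.033 × 1.0119 × 1.0266 × 1.083 × 1.011 ≈ 1.17495.
Nominal growth factor: 1.38300. Real growth factor = 1.38300 / 1.17495 ≈ 1.17707.
Annualized: 1.17707^(1/5) − 1 ≈ 0.03314.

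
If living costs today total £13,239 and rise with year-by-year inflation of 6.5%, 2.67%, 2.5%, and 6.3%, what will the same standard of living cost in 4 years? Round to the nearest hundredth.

£15,772.68

Cumulative price-level factor: 1.065 × 1.0267 × 1.025 × 1.063 ≈ 1.1913799849.
Multiplying £13,239 by the price-level factor gives the future nominal sum.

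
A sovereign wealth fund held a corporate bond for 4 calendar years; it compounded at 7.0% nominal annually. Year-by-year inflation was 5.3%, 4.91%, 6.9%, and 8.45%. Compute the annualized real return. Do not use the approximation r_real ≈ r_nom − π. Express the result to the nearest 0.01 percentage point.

0.58%

Cumulative inflation factor: 1.053 × 1.0491 × 1.069 × 1.0845 ≈ 1.28072.
Nominal growth factor: 1.31080. Real growth factor = 1.31080 / 1.28072 ≈ 1.02349.
Annualized: 1.02349^(1/4) − 1 ≈ 0.00582.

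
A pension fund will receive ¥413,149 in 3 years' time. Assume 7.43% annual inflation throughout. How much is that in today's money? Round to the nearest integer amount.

Price-level factor over 3 years: (1 + 7.43%)^3 ≈ 1.2398716424.
Purchasing power today: ¥413,149 divided by that factor.

¥333,219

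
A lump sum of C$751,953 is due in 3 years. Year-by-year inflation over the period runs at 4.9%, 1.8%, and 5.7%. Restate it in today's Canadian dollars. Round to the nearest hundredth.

C$666,181.31

Price-level factor over 3 years: 1.049 × 1.018 × 1.057 = 1.128751274.
Purchasing power today: C$751,953 divided by that factor.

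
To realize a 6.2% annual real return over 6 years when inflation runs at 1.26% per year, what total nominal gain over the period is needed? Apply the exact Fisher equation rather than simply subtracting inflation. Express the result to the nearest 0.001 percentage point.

Required annual nominal rate: (1+6.2%)(1+1.26%) − 1 = 7.53812%.
Cumulative over 6 years: (1 + 0.0753812)^6 − 1 ≈ 0.54659.

54.659%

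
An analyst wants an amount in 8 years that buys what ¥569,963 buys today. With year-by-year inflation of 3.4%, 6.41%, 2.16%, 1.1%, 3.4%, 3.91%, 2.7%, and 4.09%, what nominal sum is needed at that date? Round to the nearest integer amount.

Cumulative price-level factor: 1.034 × 1.0641 × 1.0216 × 1.011 × 1.034 × 1.0391 × 1.027 × 1.0409 ≈ 1.3052459596.
Multiplying ¥569,963 by the price-level factor gives the future nominal sum.

¥743,942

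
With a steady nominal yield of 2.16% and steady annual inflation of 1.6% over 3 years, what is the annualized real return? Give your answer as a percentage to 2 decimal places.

0.55%

With constant rates the annual real return is the same each year: (1+2.16%)/(1+1.6%) − 1 = 0.00551.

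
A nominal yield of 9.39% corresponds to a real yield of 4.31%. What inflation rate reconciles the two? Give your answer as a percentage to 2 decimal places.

4.87%

From (1+r_nom) = (1+r_real)(1+π), we get 1+π = (1 + 9.39%)/(1 + 4.31%) = 1.0939/1.0431 ≈ 1.04870.
So π ≈ 4.8701%.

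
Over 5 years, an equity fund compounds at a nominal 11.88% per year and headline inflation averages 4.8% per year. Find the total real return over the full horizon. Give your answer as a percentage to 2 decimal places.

38.66%

The annual real rate is (1+11.88%)/(1+4.8%) − 1 = 6.7557%.
Compounded over 5 years: (1 + 0.067557)^5 − 1 ≈ 0.38661.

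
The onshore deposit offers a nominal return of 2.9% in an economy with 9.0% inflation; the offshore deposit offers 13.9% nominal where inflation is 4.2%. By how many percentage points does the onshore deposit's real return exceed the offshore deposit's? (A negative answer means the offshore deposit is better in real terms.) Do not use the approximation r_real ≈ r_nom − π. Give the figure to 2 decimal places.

The onshore deposit real return: 1.029/1.090 − 1 = -5.596%.
The offshore deposit real return: 1.139/1.042 − 1 = 9.309%.
Difference: -5.596 − 9.309 = -14.905 pp.

-14.91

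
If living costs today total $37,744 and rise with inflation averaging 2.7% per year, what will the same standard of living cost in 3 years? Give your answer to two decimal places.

Cumulative price-level factor: (1+2.7%)^3 = 1.083206683.
The nominal amount required is $37,744 scaled up by that factor.

$40,884.55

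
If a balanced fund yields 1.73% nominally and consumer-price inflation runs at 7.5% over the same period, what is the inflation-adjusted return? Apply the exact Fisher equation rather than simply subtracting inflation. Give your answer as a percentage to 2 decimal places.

-5.37%

Real return via the Fisher equation: (1 + 1.73%)/(1 + 7.5%) − 1 = 1.0173/1.075 − 1 ≈ -0.05367.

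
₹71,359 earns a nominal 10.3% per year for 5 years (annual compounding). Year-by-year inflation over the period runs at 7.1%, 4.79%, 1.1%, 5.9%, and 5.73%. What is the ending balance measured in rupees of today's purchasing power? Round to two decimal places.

Nominal value at maturity: ₹71,359 × (1 + 10.3%)^5 ≈ ₹116,500.11.
Price-level factor over 5 years: 1.071 × 1.0479 × 1.011 × 1.059 × 1.0573 ≈ 1.2704414626.
The maturity value deflated by that factor is the answer in today's purchasing power.

₹91,700.49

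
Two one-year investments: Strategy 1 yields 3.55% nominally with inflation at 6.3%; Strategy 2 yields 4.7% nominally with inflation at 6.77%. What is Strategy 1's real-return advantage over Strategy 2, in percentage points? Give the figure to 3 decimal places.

-0.648

Strategy 1 real return: 1.0355/1.063 − 1 = -2.5870%.
Strategy 2 real return: 1.047/1.0677 − 1 = -1.9387%.
Difference: -2.5870 − (-1.9387) = -0.6483 pp.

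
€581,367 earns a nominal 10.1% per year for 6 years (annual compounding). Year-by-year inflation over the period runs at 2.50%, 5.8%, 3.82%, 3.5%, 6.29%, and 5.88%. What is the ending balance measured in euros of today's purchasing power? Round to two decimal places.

Nominal value at maturity: €581,367 × (1 + 10.1%)^6 ≈ €1,035,557.67.
Price-level factor over 6 years: 1.0250 × 1.058 × 1.0382 × 1.035 × 1.0629 × 1.0588 ≈ 1.3114062439.
The maturity value deflated by that factor is the answer in today's purchasing power.

€789,654.37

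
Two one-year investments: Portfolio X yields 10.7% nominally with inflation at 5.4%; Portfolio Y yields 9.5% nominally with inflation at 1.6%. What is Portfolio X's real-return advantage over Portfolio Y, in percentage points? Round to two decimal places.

Portfolio X real return: 1.107/1.054 − 1 = 5.028%.
Portfolio Y real return: 1.095/1.016 − 1 = 7.776%.
Difference: 5.028 − 7.776 = -2.748 pp.

-2.75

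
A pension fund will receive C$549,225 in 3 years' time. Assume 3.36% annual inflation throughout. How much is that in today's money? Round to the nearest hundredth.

C$497,385.13

Price-level factor over 3 years: (1 + 3.36%)^3 ≈ 1.1042248131.
Purchasing power today: C$549,225 divided by that factor.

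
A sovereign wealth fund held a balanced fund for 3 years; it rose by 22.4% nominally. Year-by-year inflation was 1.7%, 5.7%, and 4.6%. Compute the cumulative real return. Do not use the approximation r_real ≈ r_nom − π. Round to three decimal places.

8.856%

Cumulative inflation factor: 1.017 × 1.057 × 1.046 ≈ 1.12442.
Nominal growth factor: 1.22400. Real growth factor = 1.22400 / 1.12442 ≈ 1.08856.
Total real return ≈ 8.8564%.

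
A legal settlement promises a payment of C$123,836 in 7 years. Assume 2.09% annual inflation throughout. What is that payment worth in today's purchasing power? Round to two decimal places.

C$107,143.17

Price-level factor over 7 years: (1 + 2.09%)^7 ≈ 1.1557992989.
Purchasing power today: C$123,836 divided by that factor.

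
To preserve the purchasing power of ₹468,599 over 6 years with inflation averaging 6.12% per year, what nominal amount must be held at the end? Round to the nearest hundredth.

Cumulative price-level factor: (1+6.12%)^6 ≈ 1.4281816471.
Multiplying ₹468,599 by the price-level factor gives the future nominal sum.

₹669,244.49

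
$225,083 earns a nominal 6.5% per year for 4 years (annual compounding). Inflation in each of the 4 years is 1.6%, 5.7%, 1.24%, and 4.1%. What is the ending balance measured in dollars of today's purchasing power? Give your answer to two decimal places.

$255,840.66

Nominal value at maturity: $225,083 × (1 + 6.5%)^4 ≈ $289,561.71.
Price-level factor over 4 years: 1.016 × 1.057 × 1.0124 × 1.041 ≈ 1.1318048777.
Dividing the nominal maturity value by the price-level factor gives the value in today's money.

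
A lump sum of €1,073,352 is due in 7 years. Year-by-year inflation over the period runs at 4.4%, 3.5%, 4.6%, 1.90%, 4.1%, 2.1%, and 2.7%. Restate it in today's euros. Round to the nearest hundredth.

€853,785.03

Price-level factor over 7 years: 1.044 × 1.035 × 1.046 × 1.0190 × 1.041 × 1.021 × 1.027 ≈ 1.2571689097.
Purchasing power today: €1,073,352 divided by that factor.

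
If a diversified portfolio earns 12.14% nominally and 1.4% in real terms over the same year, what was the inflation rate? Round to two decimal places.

From (1+r_nom) = (1+r_real)(1+π), we get 1+π = (1 + 12.14%)/(1 + 1.4%) = 1.1214/1.014 ≈ 1.10592.
So π ≈ 10.5917%.

10.59%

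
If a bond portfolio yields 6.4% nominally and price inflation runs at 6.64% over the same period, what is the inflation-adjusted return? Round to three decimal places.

Real return via the Fisher equation: (1 + 6.4%)/(1 + 6.64%) − 1 = 1.064/1.0664 − 1 ≈ -0.00225.

-0.225%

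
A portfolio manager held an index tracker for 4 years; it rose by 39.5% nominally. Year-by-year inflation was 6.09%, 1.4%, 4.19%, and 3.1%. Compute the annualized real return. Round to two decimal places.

4.82%

Cumulative inflation factor: 1.0609 × 1.014 × 1.0419 × 1.031 ≈ 1.15557.
Nominal growth factor: 1.39500. Real growth factor = 1.39500 / 1.15557 ≈ 1.20719.
Annualized: 1.20719^(1/4) − 1 ≈ 0.04820.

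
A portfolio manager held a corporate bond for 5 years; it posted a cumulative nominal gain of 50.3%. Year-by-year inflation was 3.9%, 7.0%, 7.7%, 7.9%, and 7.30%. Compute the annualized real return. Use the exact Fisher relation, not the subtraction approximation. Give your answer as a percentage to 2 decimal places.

Cumulative inflation factor: 1.039 × 1.070 × 1.077 × 1.079 × 1.0730 ≈ 1.38623.
Nominal growth factor: 1.50300. Real growth factor = 1.50300 / 1.38623 ≈ 1.08423.
Annualized: 1.08423^(1/5) − 1 ≈ 0.01631.

1.63%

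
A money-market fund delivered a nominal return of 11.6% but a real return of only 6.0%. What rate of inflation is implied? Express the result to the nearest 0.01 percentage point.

5.28%

From (1+r_nom) = (1+r_real)(1+π), we get 1+π = (1 + 11.6%)/(1 + 6.0%) = 1.116/1.060 ≈ 1.05283.
So π ≈ 5.2830%.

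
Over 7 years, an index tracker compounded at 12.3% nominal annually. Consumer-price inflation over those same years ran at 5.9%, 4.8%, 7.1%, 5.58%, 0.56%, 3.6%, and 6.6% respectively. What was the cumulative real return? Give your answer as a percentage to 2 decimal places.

Cumulative inflation factor: 1.059 × 1.048 × 1.071 × 1.0558 × 1.0056 × 1.036 × 1.066 ≈ 1.39370.
Nominal growth factor: 2.25247. Real growth factor = 2.25247 / 1.39370 ≈ 1.61617.
Total real return ≈ 61.6172%.

61.62%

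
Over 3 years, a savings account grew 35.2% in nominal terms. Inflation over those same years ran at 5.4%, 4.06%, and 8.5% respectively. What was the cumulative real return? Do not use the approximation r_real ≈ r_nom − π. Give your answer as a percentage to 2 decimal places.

13.61%

Cumulative inflation factor: 1.054 × 1.0406 × 1.085 ≈ 1.19002.
Nominal growth factor: 1.35200. Real growth factor = 1.35200 / 1.19002 ≈ 1.13612.
Total real return ≈ 13.6116%.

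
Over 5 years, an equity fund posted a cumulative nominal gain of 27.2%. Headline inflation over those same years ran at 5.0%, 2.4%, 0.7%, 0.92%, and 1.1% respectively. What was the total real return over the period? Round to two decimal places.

Cumulative inflation factor: 1.050 × 1.024 × 1.007 × 1.0092 × 1.011 ≈ 1.10471.
Nominal growth factor: 1.27200. Real growth factor = 1.27200 / 1.10471 ≈ 1.15144.
Total real return ≈ 15.1436%.

15.14%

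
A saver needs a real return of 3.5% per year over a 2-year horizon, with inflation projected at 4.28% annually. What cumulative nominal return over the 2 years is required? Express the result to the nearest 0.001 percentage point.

16.488%

Required annual nominal rate: (1+3.5%)(1+4.28%) − 1 = 7.9298%.
Cumulative over 2 years: (1 + 0.079298)^2 − 1 ≈ 0.16488.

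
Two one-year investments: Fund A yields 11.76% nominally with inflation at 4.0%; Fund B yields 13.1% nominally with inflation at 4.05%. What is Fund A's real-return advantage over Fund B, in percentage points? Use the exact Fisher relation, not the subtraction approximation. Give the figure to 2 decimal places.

Fund A real return: 1.1176/1.040 − 1 = 7.462%.
Fund B real return: 1.131/1.0405 − 1 = 8.698%.
Difference: 7.462 − 8.698 = -1.236 pp.

-1.24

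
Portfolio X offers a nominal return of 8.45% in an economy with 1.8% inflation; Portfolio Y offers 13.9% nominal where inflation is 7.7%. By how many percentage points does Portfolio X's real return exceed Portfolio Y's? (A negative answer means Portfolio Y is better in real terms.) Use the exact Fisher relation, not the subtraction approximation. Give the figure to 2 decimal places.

Portfolio X real return: 1.0845/1.018 − 1 = 6.532%.
Portfolio Y real return: 1.139/1.077 − 1 = 5.757%.
Difference: 6.532 − 5.757 = 0.775 pp.

0.78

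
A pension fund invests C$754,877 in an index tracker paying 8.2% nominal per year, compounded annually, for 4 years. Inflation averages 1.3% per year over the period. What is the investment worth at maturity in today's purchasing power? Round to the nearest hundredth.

C$982,533.70

Nominal value at maturity: C$754,877 × (1 + 8.2%)^4 ≈ C$1,034,630.40.
Price-level factor over 4 years: (1 + 1.3%)^4 ≈ 1.0530228166.
The maturity value deflated by that factor is the answer in today's purchasing power.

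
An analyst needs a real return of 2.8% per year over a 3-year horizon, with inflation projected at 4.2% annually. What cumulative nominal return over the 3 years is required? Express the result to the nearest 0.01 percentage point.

Required annual nominal rate: (1+2.8%)(1+4.2%) − 1 = 7.1176%.
Cumulative over 3 years: (1 + 0.071176)^3 − 1 ≈ 0.22909.

22.91%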